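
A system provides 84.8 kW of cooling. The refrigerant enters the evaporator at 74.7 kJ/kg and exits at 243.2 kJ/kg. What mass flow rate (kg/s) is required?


dh = 243.2 - 74.7 = 168.5 kJ/kg
m_dot = Q / dh = 84.8 / 168.5 = 0.5033 kg/s

0.5033


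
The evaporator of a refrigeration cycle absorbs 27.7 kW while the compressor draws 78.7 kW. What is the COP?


COP = Q_evap / W
COP = 27.7 / 78.7
COP = 0.352

0.352


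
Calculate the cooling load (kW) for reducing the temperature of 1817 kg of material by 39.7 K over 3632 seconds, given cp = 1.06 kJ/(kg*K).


Q = m * cp * dT / t
Q = 1817 * 1.06 * 39.7 / 3632
Q = 21.053 kW

21.053


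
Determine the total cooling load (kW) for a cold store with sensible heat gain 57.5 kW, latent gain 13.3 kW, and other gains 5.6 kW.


Q_total = Q_s + Q_l + Q_misc
Q_total = 57.5 + 13.3 + 5.6
Q_total = 76.4 kW

76.4


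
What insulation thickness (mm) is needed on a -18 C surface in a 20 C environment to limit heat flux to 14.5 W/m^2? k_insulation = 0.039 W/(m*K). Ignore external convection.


dT = 20 - (-18) = 38 K
thickness = k * dT / q_max * 1000
thickness = 0.039 * 38 / 14.5 * 1000
thickness = 102.2 mm

102.2


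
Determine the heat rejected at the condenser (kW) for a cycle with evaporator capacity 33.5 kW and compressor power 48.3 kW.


Q_cond = Q_evap + W
Q_cond = 33.5 + 48.3
Q_cond = 81.8 kW

81.8


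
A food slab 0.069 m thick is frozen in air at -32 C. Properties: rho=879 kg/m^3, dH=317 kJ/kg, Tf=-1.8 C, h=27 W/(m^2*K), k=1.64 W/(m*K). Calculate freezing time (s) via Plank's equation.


dT = -1.8 - (-32) = 30.2 K
term1 = a/(2h) = 0.069/(2*27) = 0.001277777778
term2 = a^2/(8k) = 0.069^2/(8*1.64) = 0.0003628810976
t = rho*dH*1000/dT * (term1 + term2)
t = 879*317*1000/30.2 * (0.001277777778 + 0.0003628810976)
t = 15138 s

15138


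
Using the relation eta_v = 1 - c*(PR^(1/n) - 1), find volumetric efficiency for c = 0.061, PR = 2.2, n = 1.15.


PR^(1/n) = 2.2^(1/1.15) = 1.98499242
eta_v = 1 - 0.061 * (1.98499242 - 1)
eta_v = 0.9399

0.9399


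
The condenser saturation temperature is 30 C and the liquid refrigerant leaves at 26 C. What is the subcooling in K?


Subcooling = T_cond - T_liquid
Subcooling = 30 - 26
Subcooling = 4 K

4


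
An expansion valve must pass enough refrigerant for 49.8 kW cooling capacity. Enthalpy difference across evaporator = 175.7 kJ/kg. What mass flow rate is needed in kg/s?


m_dot = Q / dh
m_dot = 49.8 / 175.7
m_dot = 0.2834 kg/s

0.2834


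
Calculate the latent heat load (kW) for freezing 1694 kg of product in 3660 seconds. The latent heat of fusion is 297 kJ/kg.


Q_lat = m * h_fg / t
Q_lat = 1694 * 297 / 3660
Q_lat = 137.46 kW

137.46


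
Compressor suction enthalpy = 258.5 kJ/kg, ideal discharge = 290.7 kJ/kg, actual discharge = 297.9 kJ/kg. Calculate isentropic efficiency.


dh_ideal = 290.7 - 258.5 = 32.2 kJ/kg
dh_actual = 297.9 - 258.5 = 39.4 kJ/kg
eta_s = dh_ideal / dh_actual = 32.2 / 39.4
eta_s = 0.8173

0.8173


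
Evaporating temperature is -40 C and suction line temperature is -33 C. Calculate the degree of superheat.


Superheat = T_suction - T_evap
Superheat = -33 - (-40)
Superheat = 7 K

7


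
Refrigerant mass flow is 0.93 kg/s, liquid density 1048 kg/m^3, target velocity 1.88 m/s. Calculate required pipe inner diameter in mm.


A = m_dot / (rho * v) = 0.93 / (1048 * 1.88) = 0.0004720237128 m^2
d = sqrt(4*A/pi) * 1000
d = 24.5 mm

24.5


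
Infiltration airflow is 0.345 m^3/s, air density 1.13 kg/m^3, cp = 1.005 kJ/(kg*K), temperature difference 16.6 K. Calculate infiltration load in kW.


Q = V_dot * rho * cp * dT
Q = 0.345 * 1.13 * 1.005 * 16.6
Q = 6.504 kW

6.504


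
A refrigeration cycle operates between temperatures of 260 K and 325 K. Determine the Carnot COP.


dT = 325 - 260 = 65 K
COP_carnot = T_cold / dT = 260 / 65
COP_carnot = 4.0

4.0


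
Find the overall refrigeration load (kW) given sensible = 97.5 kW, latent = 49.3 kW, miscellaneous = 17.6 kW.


Q_total = Q_s + Q_l + Q_misc
Q_total = 97.5 + 49.3 + 17.6
Q_total = 164.4 kW

164.4


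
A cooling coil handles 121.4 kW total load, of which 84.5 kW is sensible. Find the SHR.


SHR = Q_sensible / Q_total
SHR = 84.5 / 121.4
SHR = 0.696

0.696


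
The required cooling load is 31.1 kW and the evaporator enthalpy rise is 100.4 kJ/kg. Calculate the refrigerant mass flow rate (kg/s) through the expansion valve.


m_dot = Q / dh
m_dot = 31.1 / 100.4
m_dot = 0.3098 kg/s

0.3098


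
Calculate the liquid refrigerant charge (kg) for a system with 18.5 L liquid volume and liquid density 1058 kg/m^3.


Charge = V * rho / 1000
Charge = 18.5 * 1058 / 1000
Charge = 19.57 kg

19.57


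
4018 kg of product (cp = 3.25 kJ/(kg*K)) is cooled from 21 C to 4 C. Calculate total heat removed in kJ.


dT = 21 - (4) = 17 K
Q = m * cp * dT = 4018 * 3.25 * 17
Q = 221995 kJ

221995


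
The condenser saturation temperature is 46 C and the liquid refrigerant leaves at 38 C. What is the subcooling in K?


Subcooling = T_cond - T_liquid
Subcooling = 46 - 38
Subcooling = 8 K

8


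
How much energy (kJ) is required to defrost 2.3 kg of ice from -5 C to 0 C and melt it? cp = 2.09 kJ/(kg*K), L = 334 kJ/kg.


Sensible heat = cp * dT = 2.09 * 5 = 10.45 kJ/kg
Total per kg = 10.45 + 334 = 344.45 kJ/kg
Q = m * total = 2.3 * 344.45
Q = 792.2 kJ

792.2


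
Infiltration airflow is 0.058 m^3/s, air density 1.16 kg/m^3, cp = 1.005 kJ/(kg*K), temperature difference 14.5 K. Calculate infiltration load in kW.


Q = V_dot * rho * cp * dT
Q = 0.058 * 1.16 * 1.005 * 14.5
Q = 0.98 kW

0.98


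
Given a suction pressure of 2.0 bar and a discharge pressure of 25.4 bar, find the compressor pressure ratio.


PR = P_high / P_low
PR = 25.4 / 2.0
PR = 12.7

12.7


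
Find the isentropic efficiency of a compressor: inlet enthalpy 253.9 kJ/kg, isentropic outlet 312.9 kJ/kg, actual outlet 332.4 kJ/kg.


dh_ideal = 312.9 - 253.9 = 59.0 kJ/kg
dh_actual = 332.4 - 253.9 = 78.5 kJ/kg
eta_s = dh_ideal / dh_actual = 59.0 / 78.5
eta_s = 0.7516

0.7516


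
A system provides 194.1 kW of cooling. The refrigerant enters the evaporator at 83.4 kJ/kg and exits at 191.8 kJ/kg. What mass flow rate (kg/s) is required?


dh = 191.8 - 83.4 = 108.4 kJ/kg
m_dot = Q / dh = 194.1 / 108.4 = 1.7906 kg/s

1.7906


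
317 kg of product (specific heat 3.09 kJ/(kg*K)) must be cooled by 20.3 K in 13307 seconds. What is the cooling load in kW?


Q = m * cp * dT / t
Q = 317 * 3.09 * 20.3 / 13307
Q = 1.494 kW

1.494


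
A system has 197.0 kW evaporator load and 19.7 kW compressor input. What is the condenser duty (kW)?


Q_cond = Q_evap + W
Q_cond = 197.0 + 19.7
Q_cond = 216.7 kW

216.7


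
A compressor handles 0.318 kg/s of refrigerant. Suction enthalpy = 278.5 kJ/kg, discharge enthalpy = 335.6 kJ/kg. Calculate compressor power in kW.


dh = 335.6 - 278.5 = 57.1 kJ/kg
W = m_dot * dh = 0.318 * 57.1 = 18.16 kW

18.16


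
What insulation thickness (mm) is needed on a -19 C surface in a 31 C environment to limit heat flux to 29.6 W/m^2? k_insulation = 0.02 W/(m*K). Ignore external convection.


dT = 31 - (-19) = 50 K
thickness = k * dT / q_max * 1000
thickness = 0.02 * 50 / 29.6 * 1000
thickness = 33.8 mm

33.8


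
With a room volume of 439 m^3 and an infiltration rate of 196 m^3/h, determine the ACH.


ACH = flow / volume
ACH = 196 / 439
ACH = 0.446

0.446


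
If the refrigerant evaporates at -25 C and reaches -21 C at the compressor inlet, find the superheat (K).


Superheat = T_suction - T_evap
Superheat = -21 - (-25)
Superheat = 4 K

4


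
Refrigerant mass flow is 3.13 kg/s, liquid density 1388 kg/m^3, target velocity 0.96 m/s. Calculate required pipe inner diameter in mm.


A = m_dot / (rho * v) = 3.13 / (1388 * 0.96) = 0.002349003362 m^2
d = sqrt(4*A/pi) * 1000
d = 54.7 mm

54.7


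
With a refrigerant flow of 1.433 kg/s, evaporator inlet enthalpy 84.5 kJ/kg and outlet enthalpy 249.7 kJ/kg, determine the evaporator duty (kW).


dh = 249.7 - 84.5 = 165.2 kJ/kg
Q_evap = m_dot * dh = 1.433 * 165.2
Q_evap = 236.73 kW

236.73


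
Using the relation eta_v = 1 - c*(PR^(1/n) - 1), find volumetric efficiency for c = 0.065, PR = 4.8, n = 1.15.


PR^(1/n) = 4.8^(1/1.15) = 3.91186343
eta_v = 1 - 0.065 * (3.91186343 - 1)
eta_v = 0.8107

0.8107


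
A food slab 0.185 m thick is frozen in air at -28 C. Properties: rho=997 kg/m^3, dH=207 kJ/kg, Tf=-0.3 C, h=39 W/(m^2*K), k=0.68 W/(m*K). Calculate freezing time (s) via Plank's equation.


dT = -0.3 - (-28) = 27.7 K
term1 = a/(2h) = 0.185/(2*39) = 0.002371794872
term2 = a^2/(8k) = 0.185^2/(8*0.68) = 0.006291360294
t = rho*dH*1000/dT * (term1 + term2)
t = 997*207*1000/27.7 * (0.002371794872 + 0.006291360294)
t = 64545 s

64545


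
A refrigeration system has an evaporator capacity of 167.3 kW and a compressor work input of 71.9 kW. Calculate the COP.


COP = Q_evap / W
COP = 167.3 / 71.9
COP = 2.327

2.327


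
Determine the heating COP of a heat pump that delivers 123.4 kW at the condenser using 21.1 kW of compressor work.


COP_hp = Q_cond / W
COP_hp = 123.4 / 21.1
COP_hp = 5.848

5.848


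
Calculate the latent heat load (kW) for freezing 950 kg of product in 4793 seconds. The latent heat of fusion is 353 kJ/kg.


Q_lat = m * h_fg / t
Q_lat = 950 * 353 / 4793
Q_lat = 69.97 kW

69.97


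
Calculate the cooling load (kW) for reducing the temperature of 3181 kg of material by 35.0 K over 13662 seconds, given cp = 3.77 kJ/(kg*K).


Q = m * cp * dT / t
Q = 3181 * 3.77 * 35.0 / 13662
Q = 30.723 kW

30.723


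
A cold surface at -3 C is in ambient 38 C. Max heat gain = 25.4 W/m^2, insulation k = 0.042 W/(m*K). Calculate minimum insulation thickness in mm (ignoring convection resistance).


dT = 38 - (-3) = 41 K
thickness = k * dT / q_max * 1000
thickness = 0.042 * 41 / 25.4 * 1000
thickness = 67.8 mm

67.8


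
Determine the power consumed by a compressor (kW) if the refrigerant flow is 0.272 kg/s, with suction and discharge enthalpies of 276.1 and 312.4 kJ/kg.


dh = 312.4 - 276.1 = 36.3 kJ/kg
W = m_dot * dh = 0.272 * 36.3 = 9.87 kW

9.87


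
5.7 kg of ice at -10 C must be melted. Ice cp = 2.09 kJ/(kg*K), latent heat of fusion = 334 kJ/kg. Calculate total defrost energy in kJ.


Sensible heat = cp * dT = 2.09 * 10 = 20.9 kJ/kg
Total per kg = 20.9 + 334 = 354.9 kJ/kg
Q = m * total = 5.7 * 354.9
Q = 2022.9 kJ

2022.9


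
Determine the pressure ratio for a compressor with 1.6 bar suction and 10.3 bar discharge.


PR = P_high / P_low
PR = 10.3 / 1.6
PR = 6.438

6.438


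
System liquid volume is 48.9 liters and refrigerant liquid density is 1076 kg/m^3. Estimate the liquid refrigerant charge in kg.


Charge = V * rho / 1000
Charge = 48.9 * 1076 / 1000
Charge = 52.62 kg

52.62


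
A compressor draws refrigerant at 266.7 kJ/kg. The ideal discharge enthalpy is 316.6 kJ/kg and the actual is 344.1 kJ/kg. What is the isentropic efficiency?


dh_ideal = 316.6 - 266.7 = 49.9 kJ/kg
dh_actual = 344.1 - 266.7 = 77.4 kJ/kg
eta_s = dh_ideal / dh_actual = 49.9 / 77.4
eta_s = 0.6447

0.6447


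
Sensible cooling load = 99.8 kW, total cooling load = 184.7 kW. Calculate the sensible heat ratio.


SHR = Q_sensible / Q_total
SHR = 99.8 / 184.7
SHR = 0.54

0.54


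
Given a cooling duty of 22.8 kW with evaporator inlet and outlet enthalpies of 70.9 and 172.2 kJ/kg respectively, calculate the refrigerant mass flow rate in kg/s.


dh = 172.2 - 70.9 = 101.3 kJ/kg
m_dot = Q / dh = 22.8 / 101.3 = 0.2251 kg/s

0.2251


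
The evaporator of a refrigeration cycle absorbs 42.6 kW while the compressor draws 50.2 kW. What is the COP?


COP = Q_evap / W
COP = 42.6 / 50.2
COP = 0.849

0.849


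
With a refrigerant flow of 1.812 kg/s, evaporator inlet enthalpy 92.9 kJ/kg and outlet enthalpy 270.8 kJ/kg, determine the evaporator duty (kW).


dh = 270.8 - 92.9 = 177.9 kJ/kg
Q_evap = m_dot * dh = 1.812 * 177.9
Q_evap = 322.35 kW

322.35


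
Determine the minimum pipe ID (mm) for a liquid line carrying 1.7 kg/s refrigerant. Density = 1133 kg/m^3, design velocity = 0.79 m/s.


A = m_dot / (rho * v) = 1.7 / (1133 * 0.79) = 0.001899292793 m^2
d = sqrt(4*A/pi) * 1000
d = 49.2 mm

49.2


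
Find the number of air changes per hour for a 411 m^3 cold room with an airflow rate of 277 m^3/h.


ACH = flow / volume
ACH = 277 / 411
ACH = 0.674

0.674


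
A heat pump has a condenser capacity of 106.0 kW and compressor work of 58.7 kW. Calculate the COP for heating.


COP_hp = Q_cond / W
COP_hp = 106.0 / 58.7
COP_hp = 1.806

1.806


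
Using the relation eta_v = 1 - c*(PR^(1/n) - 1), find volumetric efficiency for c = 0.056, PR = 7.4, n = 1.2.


PR^(1/n) = 7.4^(1/1.2) = 5.30102395
eta_v = 1 - 0.056 * (5.30102395 - 1)
eta_v = 0.7591

0.7591


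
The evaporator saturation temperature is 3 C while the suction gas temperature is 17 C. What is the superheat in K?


Superheat = T_suction - T_evap
Superheat = 17 - (3)
Superheat = 14 K

14


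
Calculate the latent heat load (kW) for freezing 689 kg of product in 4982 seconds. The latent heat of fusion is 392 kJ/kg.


Q_lat = m * h_fg / t
Q_lat = 689 * 392 / 4982
Q_lat = 54.21 kW

54.21


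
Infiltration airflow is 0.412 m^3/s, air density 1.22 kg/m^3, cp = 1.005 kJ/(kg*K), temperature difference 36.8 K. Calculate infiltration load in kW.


Q = V_dot * rho * cp * dT
Q = 0.412 * 1.22 * 1.005 * 36.8
Q = 18.59 kW

18.59


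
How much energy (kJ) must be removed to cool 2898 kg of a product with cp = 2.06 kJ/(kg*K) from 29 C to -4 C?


dT = 29 - (-4) = 33 K
Q = m * cp * dT = 2898 * 2.06 * 33
Q = 197006 kJ

197006


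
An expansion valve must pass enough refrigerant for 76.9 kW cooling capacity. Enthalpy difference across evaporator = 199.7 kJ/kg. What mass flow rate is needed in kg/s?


m_dot = Q / dh
m_dot = 76.9 / 199.7
m_dot = 0.3851 kg/s

0.3851


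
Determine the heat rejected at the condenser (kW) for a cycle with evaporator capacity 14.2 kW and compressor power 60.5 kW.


Q_cond = Q_evap + W
Q_cond = 14.2 + 60.5
Q_cond = 74.7 kW

74.7


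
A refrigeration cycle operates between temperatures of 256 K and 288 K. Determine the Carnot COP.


dT = 288 - 256 = 32 K
COP_carnot = T_cold / dT = 256 / 32
COP_carnot = 8.0

8.0


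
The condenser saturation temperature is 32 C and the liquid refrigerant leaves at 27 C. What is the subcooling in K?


Subcooling = T_cond - T_liquid
Subcooling = 32 - 27
Subcooling = 5 K

5


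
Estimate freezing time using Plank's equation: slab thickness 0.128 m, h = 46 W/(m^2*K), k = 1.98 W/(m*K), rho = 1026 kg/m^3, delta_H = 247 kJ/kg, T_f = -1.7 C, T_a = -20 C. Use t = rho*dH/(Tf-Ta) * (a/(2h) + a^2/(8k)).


dT = -1.7 - (-20) = 18.3 K
term1 = a/(2h) = 0.128/(2*46) = 0.001391304348
term2 = a^2/(8k) = 0.128^2/(8*1.98) = 0.001034343434
t = rho*dH*1000/dT * (term1 + term2)
t = 1026*247*1000/18.3 * (0.001391304348 + 0.001034343434)
t = 33591 s

33591


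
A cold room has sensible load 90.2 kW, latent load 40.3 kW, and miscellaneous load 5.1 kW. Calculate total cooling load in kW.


Q_total = Q_s + Q_l + Q_misc
Q_total = 90.2 + 40.3 + 5.1
Q_total = 135.6 kW

135.6


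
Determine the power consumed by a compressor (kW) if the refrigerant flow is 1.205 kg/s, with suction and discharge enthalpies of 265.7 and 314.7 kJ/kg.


dh = 314.7 - 265.7 = 49.0 kJ/kg
W = m_dot * dh = 1.205 * 49.0 = 59.05 kW

59.05


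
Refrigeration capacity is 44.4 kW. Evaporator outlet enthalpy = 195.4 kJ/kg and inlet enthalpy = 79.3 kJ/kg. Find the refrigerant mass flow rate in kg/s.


dh = 195.4 - 79.3 = 116.1 kJ/kg
m_dot = Q / dh = 44.4 / 116.1 = 0.3824 kg/s

0.3824


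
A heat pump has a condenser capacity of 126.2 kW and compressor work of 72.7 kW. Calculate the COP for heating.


COP_hp = Q_cond / W
COP_hp = 126.2 / 72.7
COP_hp = 1.736

1.736


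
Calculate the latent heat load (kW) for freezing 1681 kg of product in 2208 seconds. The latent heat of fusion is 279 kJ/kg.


Q_lat = m * h_fg / t
Q_lat = 1681 * 279 / 2208
Q_lat = 212.41 kW

212.41


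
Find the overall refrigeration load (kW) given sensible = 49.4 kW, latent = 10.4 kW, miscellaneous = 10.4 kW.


Q_total = Q_s + Q_l + Q_misc
Q_total = 49.4 + 10.4 + 10.4
Q_total = 70.2 kW

70.2


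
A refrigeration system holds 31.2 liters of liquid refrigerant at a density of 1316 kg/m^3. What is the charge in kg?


Charge = V * rho / 1000
Charge = 31.2 * 1316 / 1000
Charge = 41.06 kg

41.06


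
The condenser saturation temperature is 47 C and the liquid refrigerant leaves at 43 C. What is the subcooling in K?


Subcooling = T_cond - T_liquid
Subcooling = 47 - 43
Subcooling = 4 K

4


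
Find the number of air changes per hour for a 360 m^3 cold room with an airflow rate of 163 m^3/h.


ACH = flow / volume
ACH = 163 / 360
ACH = 0.453

0.453


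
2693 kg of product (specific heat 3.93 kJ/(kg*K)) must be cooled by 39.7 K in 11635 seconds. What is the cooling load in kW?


Q = m * cp * dT / t
Q = 2693 * 3.93 * 39.7 / 11635
Q = 36.112 kW

36.112


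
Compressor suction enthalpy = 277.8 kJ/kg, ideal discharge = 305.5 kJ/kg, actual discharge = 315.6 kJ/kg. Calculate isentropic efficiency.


dh_ideal = 305.5 - 277.8 = 27.7 kJ/kg
dh_actual = 315.6 - 277.8 = 37.8 kJ/kg
eta_s = dh_ideal / dh_actual = 27.7 / 37.8
eta_s = 0.7328

0.7328


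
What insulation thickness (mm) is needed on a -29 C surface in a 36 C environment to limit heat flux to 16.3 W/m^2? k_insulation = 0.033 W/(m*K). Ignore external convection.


dT = 36 - (-29) = 65 K
thickness = k * dT / q_max * 1000
thickness = 0.033 * 65 / 16.3 * 1000
thickness = 131.6 mm

131.6


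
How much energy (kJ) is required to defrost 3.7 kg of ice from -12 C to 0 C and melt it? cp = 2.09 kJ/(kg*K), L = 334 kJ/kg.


Sensible heat = cp * dT = 2.09 * 12 = 25.08 kJ/kg
Total per kg = 25.08 + 334 = 359.08 kJ/kg
Q = m * total = 3.7 * 359.08
Q = 1328.6 kJ

1328.6


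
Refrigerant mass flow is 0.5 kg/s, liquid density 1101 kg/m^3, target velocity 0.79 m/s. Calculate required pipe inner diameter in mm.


A = m_dot / (rho * v) = 0.5 / (1101 * 0.79) = 0.0005748514009 m^2
d = sqrt(4*A/pi) * 1000
d = 27.1 mm

27.1


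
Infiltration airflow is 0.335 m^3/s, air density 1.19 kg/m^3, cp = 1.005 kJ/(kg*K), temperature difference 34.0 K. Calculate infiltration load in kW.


Q = V_dot * rho * cp * dT
Q = 0.335 * 1.19 * 1.005 * 34.0
Q = 13.622 kW

13.622


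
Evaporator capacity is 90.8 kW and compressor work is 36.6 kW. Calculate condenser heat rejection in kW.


Q_cond = Q_evap + W
Q_cond = 90.8 + 36.6
Q_cond = 127.4 kW

127.4


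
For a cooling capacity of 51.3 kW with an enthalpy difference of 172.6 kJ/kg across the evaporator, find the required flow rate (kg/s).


m_dot = Q / dh
m_dot = 51.3 / 172.6
m_dot = 0.2972 kg/s

0.2972


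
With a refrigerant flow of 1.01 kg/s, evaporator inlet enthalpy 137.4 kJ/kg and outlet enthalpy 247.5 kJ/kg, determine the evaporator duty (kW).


dh = 247.5 - 137.4 = 110.1 kJ/kg
Q_evap = m_dot * dh = 1.01 * 110.1
Q_evap = 111.2 kW

111.2


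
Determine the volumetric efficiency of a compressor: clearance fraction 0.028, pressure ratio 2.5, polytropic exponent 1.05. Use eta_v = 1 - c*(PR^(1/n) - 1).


PR^(1/n) = 2.5^(1/1.05) = 2.39326332
eta_v = 1 - 0.028 * (2.39326332 - 1)
eta_v = 0.961

0.961


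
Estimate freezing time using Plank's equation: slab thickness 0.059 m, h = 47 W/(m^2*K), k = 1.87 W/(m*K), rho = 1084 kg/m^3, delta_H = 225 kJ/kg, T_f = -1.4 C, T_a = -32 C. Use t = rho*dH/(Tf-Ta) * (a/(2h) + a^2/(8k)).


dT = -1.4 - (-32) = 30.6 K
term1 = a/(2h) = 0.059/(2*47) = 0.0006276595745
term2 = a^2/(8k) = 0.059^2/(8*1.87) = 0.0002326871658
t = rho*dH*1000/dT * (term1 + term2)
t = 1084*225*1000/30.6 * (0.0006276595745 + 0.0002326871658)
t = 6857 s

6857


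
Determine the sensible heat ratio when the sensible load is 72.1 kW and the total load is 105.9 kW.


SHR = Q_sensible / Q_total
SHR = 72.1 / 105.9
SHR = 0.681

0.681


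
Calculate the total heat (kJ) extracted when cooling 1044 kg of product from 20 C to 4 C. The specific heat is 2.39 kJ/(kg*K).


dT = 20 - (4) = 16 K
Q = m * cp * dT = 1044 * 2.39 * 16
Q = 39923 kJ

39923


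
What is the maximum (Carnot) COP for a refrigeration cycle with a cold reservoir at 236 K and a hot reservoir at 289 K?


dT = 289 - 236 = 53 K
COP_carnot = T_cold / dT = 236 / 53
COP_carnot = 4.453

4.453


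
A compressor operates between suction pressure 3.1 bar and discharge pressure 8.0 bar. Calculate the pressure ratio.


PR = P_high / P_low
PR = 8.0 / 3.1
PR = 2.581

2.581


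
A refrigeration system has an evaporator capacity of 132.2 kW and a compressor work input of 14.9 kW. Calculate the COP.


COP = Q_evap / W
COP = 132.2 / 14.9
COP = 8.872

8.872


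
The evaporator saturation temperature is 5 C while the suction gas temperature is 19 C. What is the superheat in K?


Superheat = T_suction - T_evap
Superheat = 19 - (5)
Superheat = 14 K

14


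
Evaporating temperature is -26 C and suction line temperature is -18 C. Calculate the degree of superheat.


Superheat = T_suction - T_evap
Superheat = -18 - (-26)
Superheat = 8 K

8


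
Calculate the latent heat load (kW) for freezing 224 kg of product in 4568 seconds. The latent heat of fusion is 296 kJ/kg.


Q_lat = m * h_fg / t
Q_lat = 224 * 296 / 4568
Q_lat = 14.51 kW

14.51


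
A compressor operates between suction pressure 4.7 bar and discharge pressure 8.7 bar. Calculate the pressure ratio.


PR = P_high / P_low
PR = 8.7 / 4.7
PR = 1.851

1.851


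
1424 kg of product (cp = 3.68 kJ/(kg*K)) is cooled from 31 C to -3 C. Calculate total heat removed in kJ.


dT = 31 - (-3) = 34 K
Q = m * cp * dT = 1424 * 3.68 * 34
Q = 178171 kJ

178171


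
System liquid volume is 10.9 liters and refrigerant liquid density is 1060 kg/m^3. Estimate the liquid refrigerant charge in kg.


Charge = V * rho / 1000
Charge = 10.9 * 1060 / 1000
Charge = 11.55 kg

11.55


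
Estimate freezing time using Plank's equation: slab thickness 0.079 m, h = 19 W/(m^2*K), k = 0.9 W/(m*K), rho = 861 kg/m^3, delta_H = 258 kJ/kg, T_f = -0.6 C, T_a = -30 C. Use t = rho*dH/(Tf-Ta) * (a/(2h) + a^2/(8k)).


dT = -0.6 - (-30) = 29.4 K
term1 = a/(2h) = 0.079/(2*19) = 0.002078947368
term2 = a^2/(8k) = 0.079^2/(8*0.9) = 0.0008668055556
t = rho*dH*1000/dT * (term1 + term2)
t = 861*258*1000/29.4 * (0.002078947368 + 0.0008668055556)
t = 22257 s

22257


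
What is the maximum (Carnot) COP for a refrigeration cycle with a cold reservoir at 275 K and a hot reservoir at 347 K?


dT = 347 - 275 = 72 K
COP_carnot = T_cold / dT = 275 / 72
COP_carnot = 3.819

3.819


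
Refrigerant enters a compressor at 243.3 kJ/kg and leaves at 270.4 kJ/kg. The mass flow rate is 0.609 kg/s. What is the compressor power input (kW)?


dh = 270.4 - 243.3 = 27.1 kJ/kg
W = m_dot * dh = 0.609 * 27.1 = 16.5 kW

16.5


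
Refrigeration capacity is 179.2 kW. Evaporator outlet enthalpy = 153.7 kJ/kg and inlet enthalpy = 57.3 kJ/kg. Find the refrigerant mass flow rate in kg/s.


dh = 153.7 - 57.3 = 96.4 kJ/kg
m_dot = Q / dh = 179.2 / 96.4 = 1.8589 kg/s

1.8589


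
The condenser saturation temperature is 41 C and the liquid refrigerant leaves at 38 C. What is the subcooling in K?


Subcooling = T_cond - T_liquid
Subcooling = 41 - 38
Subcooling = 3 K

3


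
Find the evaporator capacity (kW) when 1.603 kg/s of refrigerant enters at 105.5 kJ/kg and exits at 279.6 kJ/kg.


dh = 279.6 - 105.5 = 174.1 kJ/kg
Q_evap = m_dot * dh = 1.603 * 174.1
Q_evap = 279.08 kW

279.08


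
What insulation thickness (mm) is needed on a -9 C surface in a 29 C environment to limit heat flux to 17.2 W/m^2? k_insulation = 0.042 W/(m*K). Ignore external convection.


dT = 29 - (-9) = 38 K
thickness = k * dT / q_max * 1000
thickness = 0.042 * 38 / 17.2 * 1000
thickness = 92.8 mm

92.8


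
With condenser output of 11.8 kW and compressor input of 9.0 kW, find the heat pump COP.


COP_hp = Q_cond / W
COP_hp = 11.8 / 9.0
COP_hp = 1.311

1.311


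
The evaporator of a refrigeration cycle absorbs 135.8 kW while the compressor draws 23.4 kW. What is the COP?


COP = Q_evap / W
COP = 135.8 / 23.4
COP = 5.803

5.803


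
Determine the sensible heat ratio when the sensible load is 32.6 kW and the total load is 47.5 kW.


SHR = Q_sensible / Q_total
SHR = 32.6 / 47.5
SHR = 0.686

0.686


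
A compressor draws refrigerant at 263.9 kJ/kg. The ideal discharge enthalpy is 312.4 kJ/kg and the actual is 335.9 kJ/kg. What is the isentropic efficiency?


dh_ideal = 312.4 - 263.9 = 48.5 kJ/kg
dh_actual = 335.9 - 263.9 = 72.0 kJ/kg
eta_s = dh_ideal / dh_actual = 48.5 / 72.0
eta_s = 0.6736

0.6736


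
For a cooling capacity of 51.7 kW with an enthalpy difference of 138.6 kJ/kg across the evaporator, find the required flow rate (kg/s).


m_dot = Q / dh
m_dot = 51.7 / 138.6
m_dot = 0.373 kg/s

0.373


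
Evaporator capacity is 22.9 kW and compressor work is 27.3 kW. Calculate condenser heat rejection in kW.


Q_cond = Q_evap + W
Q_cond = 22.9 + 27.3
Q_cond = 50.2 kW

50.2


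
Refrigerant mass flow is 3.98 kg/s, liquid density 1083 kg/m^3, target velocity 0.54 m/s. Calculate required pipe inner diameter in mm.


A = m_dot / (rho * v) = 3.98 / (1083 * 0.54) = 0.006805512807 m^2
d = sqrt(4*A/pi) * 1000
d = 93.1 mm

93.1


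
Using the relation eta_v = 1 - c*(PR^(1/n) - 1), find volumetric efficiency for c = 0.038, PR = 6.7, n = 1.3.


PR^(1/n) = 6.7^(1/1.3) = 4.31958631
eta_v = 1 - 0.038 * (4.31958631 - 1)
eta_v = 0.8739

0.8739


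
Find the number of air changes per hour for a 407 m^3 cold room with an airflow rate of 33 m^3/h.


ACH = flow / volume
ACH = 33 / 407
ACH = 0.081

0.081


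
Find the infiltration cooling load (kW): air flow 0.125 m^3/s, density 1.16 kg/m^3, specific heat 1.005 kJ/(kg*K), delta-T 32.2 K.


Q = V_dot * rho * cp * dT
Q = 0.125 * 1.16 * 1.005 * 32.2
Q = 4.692 kW

4.692


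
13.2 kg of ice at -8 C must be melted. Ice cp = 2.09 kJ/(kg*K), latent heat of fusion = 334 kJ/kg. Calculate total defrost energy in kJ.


Sensible heat = cp * dT = 2.09 * 8 = 16.72 kJ/kg
Total per kg = 16.72 + 334 = 350.72 kJ/kg
Q = m * total = 13.2 * 350.72
Q = 4629.5 kJ

4629.5


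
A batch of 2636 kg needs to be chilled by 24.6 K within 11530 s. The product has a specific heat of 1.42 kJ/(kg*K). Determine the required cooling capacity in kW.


Q = m * cp * dT / t
Q = 2636 * 1.42 * 24.6 / 11530
Q = 7.986 kW

7.986


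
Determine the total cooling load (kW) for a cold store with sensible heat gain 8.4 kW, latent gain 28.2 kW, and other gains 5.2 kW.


Q_total = Q_s + Q_l + Q_misc
Q_total = 8.4 + 28.2 + 5.2
Q_total = 41.8 kW

41.8


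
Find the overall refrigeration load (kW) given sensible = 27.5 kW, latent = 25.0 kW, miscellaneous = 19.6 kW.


Q_total = Q_s + Q_l + Q_misc
Q_total = 27.5 + 25.0 + 19.6
Q_total = 72.1 kW

72.1


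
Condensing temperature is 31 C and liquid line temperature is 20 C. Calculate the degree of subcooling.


Subcooling = T_cond - T_liquid
Subcooling = 31 - 20
Subcooling = 11 K

11


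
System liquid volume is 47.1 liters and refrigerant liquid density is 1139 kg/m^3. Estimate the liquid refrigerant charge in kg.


Charge = V * rho / 1000
Charge = 47.1 * 1139 / 1000
Charge = 53.65 kg

53.65


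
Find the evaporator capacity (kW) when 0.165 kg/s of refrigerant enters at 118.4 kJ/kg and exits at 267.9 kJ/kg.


dh = 267.9 - 118.4 = 149.5 kJ/kg
Q_evap = m_dot * dh = 0.165 * 149.5
Q_evap = 24.67 kW

24.67


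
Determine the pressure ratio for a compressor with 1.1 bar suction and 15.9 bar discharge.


PR = P_high / P_low
PR = 15.9 / 1.1
PR = 14.455

14.455


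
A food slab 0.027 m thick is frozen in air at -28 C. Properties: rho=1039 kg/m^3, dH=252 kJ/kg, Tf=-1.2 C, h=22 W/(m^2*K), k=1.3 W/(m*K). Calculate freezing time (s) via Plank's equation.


dT = -1.2 - (-28) = 26.8 K
term1 = a/(2h) = 0.027/(2*22) = 0.0006136363636
term2 = a^2/(8k) = 0.027^2/(8*1.3) = 0.00007009615385
t = rho*dH*1000/dT * (term1 + term2)
t = 1039*252*1000/26.8 * (0.0006136363636 + 0.00007009615385)
t = 6680 s

6680


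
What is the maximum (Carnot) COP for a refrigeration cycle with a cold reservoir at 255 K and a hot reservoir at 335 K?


dT = 335 - 255 = 80 K
COP_carnot = T_cold / dT = 255 / 80
COP_carnot = 3.188

3.188


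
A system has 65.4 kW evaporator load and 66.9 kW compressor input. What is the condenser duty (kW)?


Q_cond = Q_evap + W
Q_cond = 65.4 + 66.9
Q_cond = 132.3 kW

132.3


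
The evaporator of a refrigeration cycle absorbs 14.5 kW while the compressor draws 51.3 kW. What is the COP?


COP = Q_evap / W
COP = 14.5 / 51.3
COP = 0.283

0.283


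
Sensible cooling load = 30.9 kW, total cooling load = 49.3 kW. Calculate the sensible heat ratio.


SHR = Q_sensible / Q_total
SHR = 30.9 / 49.3
SHR = 0.627

0.627


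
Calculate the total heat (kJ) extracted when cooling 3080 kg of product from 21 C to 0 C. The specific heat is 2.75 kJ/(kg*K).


dT = 21 - (0) = 21 K
Q = m * cp * dT = 3080 * 2.75 * 21
Q = 177870 kJ

177870


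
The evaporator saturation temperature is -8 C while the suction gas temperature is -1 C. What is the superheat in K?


Superheat = T_suction - T_evap
Superheat = -1 - (-8)
Superheat = 7 K

7


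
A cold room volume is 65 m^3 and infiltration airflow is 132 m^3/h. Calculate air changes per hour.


ACH = flow / volume
ACH = 132 / 65
ACH = 2.031

2.031


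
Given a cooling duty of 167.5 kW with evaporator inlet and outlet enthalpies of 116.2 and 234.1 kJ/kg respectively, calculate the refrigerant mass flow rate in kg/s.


dh = 234.1 - 116.2 = 117.9 kJ/kg
m_dot = Q / dh = 167.5 / 117.9 = 1.4207 kg/s

1.4207


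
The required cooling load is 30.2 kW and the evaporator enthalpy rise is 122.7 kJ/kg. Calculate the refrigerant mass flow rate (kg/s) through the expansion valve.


m_dot = Q / dh
m_dot = 30.2 / 122.7
m_dot = 0.2461 kg/s

0.2461


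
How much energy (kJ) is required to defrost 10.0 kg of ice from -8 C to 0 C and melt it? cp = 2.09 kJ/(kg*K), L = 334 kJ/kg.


Sensible heat = cp * dT = 2.09 * 8 = 16.72 kJ/kg
Total per kg = 16.72 + 334 = 350.72 kJ/kg
Q = m * total = 10.0 * 350.72
Q = 3507.2 kJ

3507.2


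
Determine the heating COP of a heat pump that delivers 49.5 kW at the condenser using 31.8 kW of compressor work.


COP_hp = Q_cond / W
COP_hp = 49.5 / 31.8
COP_hp = 1.557

1.557


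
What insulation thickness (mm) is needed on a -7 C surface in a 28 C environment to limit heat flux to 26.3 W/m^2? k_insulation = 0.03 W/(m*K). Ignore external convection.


dT = 28 - (-7) = 35 K
thickness = k * dT / q_max * 1000
thickness = 0.03 * 35 / 26.3 * 1000
thickness = 39.9 mm

39.9


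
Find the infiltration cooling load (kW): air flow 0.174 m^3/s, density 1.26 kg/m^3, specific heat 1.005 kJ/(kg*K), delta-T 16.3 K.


Q = V_dot * rho * cp * dT
Q = 0.174 * 1.26 * 1.005 * 16.3
Q = 3.591 kW

3.591


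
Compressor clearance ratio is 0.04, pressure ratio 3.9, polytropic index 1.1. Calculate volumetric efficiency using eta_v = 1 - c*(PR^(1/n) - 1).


PR^(1/n) = 3.9^(1/1.1) = 3.44612845
eta_v = 1 - 0.04 * (3.44612845 - 1)
eta_v = 0.9022

0.9022


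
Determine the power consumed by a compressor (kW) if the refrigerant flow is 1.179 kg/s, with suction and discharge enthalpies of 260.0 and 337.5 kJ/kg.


dh = 337.5 - 260.0 = 77.5 kJ/kg
W = m_dot * dh = 1.179 * 77.5 = 91.37 kW

91.37


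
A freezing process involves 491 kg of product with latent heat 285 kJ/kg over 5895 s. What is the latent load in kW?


Q_lat = m * h_fg / t
Q_lat = 491 * 285 / 5895
Q_lat = 23.74 kW

23.74


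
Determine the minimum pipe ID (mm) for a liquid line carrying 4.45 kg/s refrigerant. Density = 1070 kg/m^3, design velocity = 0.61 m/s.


A = m_dot / (rho * v) = 4.45 / (1070 * 0.61) = 0.006817833614 m^2
d = sqrt(4*A/pi) * 1000
d = 93.2 mm

93.2


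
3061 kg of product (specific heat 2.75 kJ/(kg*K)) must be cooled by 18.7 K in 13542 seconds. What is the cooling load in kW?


Q = m * cp * dT / t
Q = 3061 * 2.75 * 18.7 / 13542
Q = 11.624 kW

11.624


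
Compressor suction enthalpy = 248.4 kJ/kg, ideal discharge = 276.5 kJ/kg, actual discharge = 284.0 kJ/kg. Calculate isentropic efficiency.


dh_ideal = 276.5 - 248.4 = 28.1 kJ/kg
dh_actual = 284.0 - 248.4 = 35.6 kJ/kg
eta_s = dh_ideal / dh_actual = 28.1 / 35.6
eta_s = 0.7893

0.7893


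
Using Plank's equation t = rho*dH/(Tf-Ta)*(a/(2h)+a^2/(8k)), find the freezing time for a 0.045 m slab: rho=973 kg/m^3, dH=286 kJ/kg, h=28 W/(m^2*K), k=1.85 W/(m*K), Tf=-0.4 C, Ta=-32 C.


dT = -0.4 - (-32) = 31.6 K
term1 = a/(2h) = 0.045/(2*28) = 0.0008035714286
term2 = a^2/(8k) = 0.045^2/(8*1.85) = 0.0001368243243
t = rho*dH*1000/dT * (term1 + term2)
t = 973*286*1000/31.6 * (0.0008035714286 + 0.0001368243243)
t = 8281 s

8281


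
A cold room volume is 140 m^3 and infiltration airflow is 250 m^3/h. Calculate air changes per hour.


ACH = flow / volume
ACH = 250 / 140
ACH = 1.786

1.786


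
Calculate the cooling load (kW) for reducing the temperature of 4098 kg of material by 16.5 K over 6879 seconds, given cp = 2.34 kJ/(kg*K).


Q = m * cp * dT / t
Q = 4098 * 2.34 * 16.5 / 6879
Q = 23.001 kW

23.001


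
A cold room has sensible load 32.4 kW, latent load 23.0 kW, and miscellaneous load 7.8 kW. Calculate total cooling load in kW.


Q_total = Q_s + Q_l + Q_misc
Q_total = 32.4 + 23.0 + 7.8
Q_total = 63.2 kW

63.2


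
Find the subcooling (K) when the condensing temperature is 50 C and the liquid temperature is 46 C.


Subcooling = T_cond - T_liquid
Subcooling = 50 - 46
Subcooling = 4 K

4


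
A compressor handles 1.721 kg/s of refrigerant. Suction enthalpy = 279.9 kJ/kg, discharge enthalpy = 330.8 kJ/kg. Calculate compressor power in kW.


dh = 330.8 - 279.9 = 50.9 kJ/kg
W = m_dot * dh = 1.721 * 50.9 = 87.6 kW

87.6


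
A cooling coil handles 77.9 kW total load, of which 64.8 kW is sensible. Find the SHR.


SHR = Q_sensible / Q_total
SHR = 64.8 / 77.9
SHR = 0.832

0.832


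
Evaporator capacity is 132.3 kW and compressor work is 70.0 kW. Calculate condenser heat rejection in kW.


Q_cond = Q_evap + W
Q_cond = 132.3 + 70.0
Q_cond = 202.3 kW

202.3


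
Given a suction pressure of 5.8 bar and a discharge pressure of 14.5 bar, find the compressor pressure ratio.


PR = P_high / P_low
PR = 14.5 / 5.8
PR = 2.5

2.5


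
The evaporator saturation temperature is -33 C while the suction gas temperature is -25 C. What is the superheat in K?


Superheat = T_suction - T_evap
Superheat = -25 - (-33)
Superheat = 8 K

8


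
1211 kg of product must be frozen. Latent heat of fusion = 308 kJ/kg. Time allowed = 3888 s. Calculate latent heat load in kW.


Q_lat = m * h_fg / t
Q_lat = 1211 * 308 / 3888
Q_lat = 95.93 kW

95.93


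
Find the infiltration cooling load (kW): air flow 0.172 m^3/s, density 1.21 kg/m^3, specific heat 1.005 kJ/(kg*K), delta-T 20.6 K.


Q = V_dot * rho * cp * dT
Q = 0.172 * 1.21 * 1.005 * 20.6
Q = 4.309 kW

4.309


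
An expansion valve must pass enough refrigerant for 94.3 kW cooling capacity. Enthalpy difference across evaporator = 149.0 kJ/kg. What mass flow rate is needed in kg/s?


m_dot = Q / dh
m_dot = 94.3 / 149.0
m_dot = 0.6329 kg/s

0.6329


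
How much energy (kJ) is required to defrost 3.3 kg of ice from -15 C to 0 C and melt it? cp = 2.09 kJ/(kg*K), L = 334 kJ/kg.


Sensible heat = cp * dT = 2.09 * 15 = 31.35 kJ/kg
Total per kg = 31.35 + 334 = 365.35 kJ/kg
Q = m * total = 3.3 * 365.35
Q = 1205.7 kJ

1205.7


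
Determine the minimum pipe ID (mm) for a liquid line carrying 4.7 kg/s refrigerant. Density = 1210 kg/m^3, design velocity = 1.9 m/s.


A = m_dot / (rho * v) = 4.7 / (1210 * 1.9) = 0.002044367116 m^2
d = sqrt(4*A/pi) * 1000
d = 51.0 mm

51.0


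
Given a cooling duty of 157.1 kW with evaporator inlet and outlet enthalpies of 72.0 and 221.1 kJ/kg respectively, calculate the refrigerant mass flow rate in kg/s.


dh = 221.1 - 72.0 = 149.1 kJ/kg
m_dot = Q / dh = 157.1 / 149.1 = 1.0537 kg/s

1.0537


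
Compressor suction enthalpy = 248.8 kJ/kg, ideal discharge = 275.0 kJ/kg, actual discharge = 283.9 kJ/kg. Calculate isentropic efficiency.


dh_ideal = 275.0 - 248.8 = 26.2 kJ/kg
dh_actual = 283.9 - 248.8 = 35.1 kJ/kg
eta_s = dh_ideal / dh_actual = 26.2 / 35.1
eta_s = 0.7464

0.7464


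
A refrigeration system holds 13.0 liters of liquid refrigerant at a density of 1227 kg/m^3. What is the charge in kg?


Charge = V * rho / 1000
Charge = 13.0 * 1227 / 1000
Charge = 15.95 kg

15.95


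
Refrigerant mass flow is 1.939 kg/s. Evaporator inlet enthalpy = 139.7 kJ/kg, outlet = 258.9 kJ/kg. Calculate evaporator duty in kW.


dh = 258.9 - 139.7 = 119.2 kJ/kg
Q_evap = m_dot * dh = 1.939 * 119.2
Q_evap = 231.13 kW

231.13


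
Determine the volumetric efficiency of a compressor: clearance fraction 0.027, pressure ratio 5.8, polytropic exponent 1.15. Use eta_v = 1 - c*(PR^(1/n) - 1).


PR^(1/n) = 5.8^(1/1.15) = 4.61158724
eta_v = 1 - 0.027 * (4.61158724 - 1)
eta_v = 0.9025

0.9025


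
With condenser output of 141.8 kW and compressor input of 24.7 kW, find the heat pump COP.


COP_hp = Q_cond / W
COP_hp = 141.8 / 24.7
COP_hp = 5.741

5.741


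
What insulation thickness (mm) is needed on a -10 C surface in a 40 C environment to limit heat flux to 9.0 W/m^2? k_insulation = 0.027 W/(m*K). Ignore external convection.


dT = 40 - (-10) = 50 K
thickness = k * dT / q_max * 1000
thickness = 0.027 * 50 / 9.0 * 1000
thickness = 150.0 mm

150.0


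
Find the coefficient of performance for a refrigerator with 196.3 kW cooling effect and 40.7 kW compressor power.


COP = Q_evap / W
COP = 196.3 / 40.7
COP = 4.823

4.823


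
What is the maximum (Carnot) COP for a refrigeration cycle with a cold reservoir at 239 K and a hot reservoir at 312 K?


dT = 312 - 239 = 73 K
COP_carnot = T_cold / dT = 239 / 73
COP_carnot = 3.274

3.274


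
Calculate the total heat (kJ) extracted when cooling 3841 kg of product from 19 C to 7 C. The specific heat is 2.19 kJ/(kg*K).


dT = 19 - (7) = 12 K
Q = m * cp * dT = 3841 * 2.19 * 12
Q = 100941 kJ

100941


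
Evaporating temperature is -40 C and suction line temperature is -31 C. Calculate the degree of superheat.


Superheat = T_suction - T_evap
Superheat = -31 - (-40)
Superheat = 9 K

9


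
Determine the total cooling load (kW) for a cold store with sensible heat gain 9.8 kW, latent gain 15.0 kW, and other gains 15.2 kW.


Q_total = Q_s + Q_l + Q_misc
Q_total = 9.8 + 15.0 + 15.2
Q_total = 40.0 kW

40.0


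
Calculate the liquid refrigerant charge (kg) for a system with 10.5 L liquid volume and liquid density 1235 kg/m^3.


Charge = V * rho / 1000
Charge = 10.5 * 1235 / 1000
Charge = 12.97 kg

12.97


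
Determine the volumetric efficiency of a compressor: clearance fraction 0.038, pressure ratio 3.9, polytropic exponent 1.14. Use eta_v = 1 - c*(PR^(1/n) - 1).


PR^(1/n) = 3.9^(1/1.14) = 3.29972484
eta_v = 1 - 0.038 * (3.29972484 - 1)
eta_v = 0.9126

0.9126


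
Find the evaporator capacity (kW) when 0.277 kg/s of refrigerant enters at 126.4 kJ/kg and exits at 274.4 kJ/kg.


dh = 274.4 - 126.4 = 148.0 kJ/kg
Q_evap = m_dot * dh = 0.277 * 148.0
Q_evap = 41.0 kW

41.0


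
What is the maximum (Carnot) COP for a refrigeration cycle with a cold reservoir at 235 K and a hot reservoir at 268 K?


dT = 268 - 235 = 33 K
COP_carnot = T_cold / dT = 235 / 33
COP_carnot = 7.121

7.121


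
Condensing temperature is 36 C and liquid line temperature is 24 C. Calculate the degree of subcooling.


Subcooling = T_cond - T_liquid
Subcooling = 36 - 24
Subcooling = 12 K

12
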